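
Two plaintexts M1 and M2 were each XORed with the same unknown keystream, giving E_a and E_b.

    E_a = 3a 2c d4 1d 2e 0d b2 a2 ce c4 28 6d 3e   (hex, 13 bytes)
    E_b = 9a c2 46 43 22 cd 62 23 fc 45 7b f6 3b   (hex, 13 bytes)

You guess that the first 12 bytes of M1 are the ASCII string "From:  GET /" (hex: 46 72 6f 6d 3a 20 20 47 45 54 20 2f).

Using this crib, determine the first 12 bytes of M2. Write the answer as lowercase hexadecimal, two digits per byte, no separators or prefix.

First, E_a ⊕ E_b = (M1 ⊕ K) ⊕ (M2 ⊕ K) = M1 ⊕ M2, so the key drops out. Then M2 = (M1 ⊕ M2) ⊕ M1 over the first 12 bytes.
byte 0: (3a ^ 9a) ^ 46 = a0 ^ 46 = e6
byte 1: (2c ^ c2) ^ 72 = ee ^ 72 = 9c
byte 2: (d4 ^ 46) ^ 6f = 92 ^ 6f = fd
byte 3: (1d ^ 43) ^ 6d = 5e ^ 6d = 33
byte 4: (2e ^ 22) ^ 3a = 0c ^ 3a = 36
byte 5: (0d ^ cd) ^ 20 = c0 ^ 20 = e0
byte 6: (b2 ^ 62) ^ 20 = d0 ^ 20 = f0
byte 7: (a2 ^ 23) ^ 47 = 81 ^ 47 = c6
byte 8: (ce ^ fc) ^ 45 = 32 ^ 45 = 77
byte 9: (c4 ^ 45) ^ 54 = 81 ^ 54 = d5
byte 10: (28 ^ 7b) ^ 20 = 53 ^ 20 = 73
byte 11: (6d ^ f6) ^ 2f = 9b ^ 2f = b4

e69cfd3336e0f0c677d573b4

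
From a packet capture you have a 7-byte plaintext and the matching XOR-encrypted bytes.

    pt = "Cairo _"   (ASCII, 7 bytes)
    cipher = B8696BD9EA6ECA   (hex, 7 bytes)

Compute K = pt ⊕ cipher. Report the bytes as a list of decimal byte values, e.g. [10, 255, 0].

[251, 8, 2, 171, 133, 78, 149]

Since cipher = pt ⊕ K, XORing both sides with pt gives K = pt ⊕ cipher.
43 ⊕ b8 = fb
61 ⊕ 69 = 08
69 ⊕ 6b = 02
72 ⊕ d9 = ab
6f ⊕ ea = 85
20 ⊕ 6e = 4e
5f ⊕ ca = 95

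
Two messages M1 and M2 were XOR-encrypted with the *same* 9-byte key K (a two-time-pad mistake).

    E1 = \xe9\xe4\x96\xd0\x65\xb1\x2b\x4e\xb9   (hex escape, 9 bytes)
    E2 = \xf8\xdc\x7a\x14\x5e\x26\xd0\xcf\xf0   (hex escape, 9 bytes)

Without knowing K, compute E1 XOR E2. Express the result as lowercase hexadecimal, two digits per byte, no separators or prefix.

1138ecc43b97fb8149

E1 ⊕ E2 = (M1 ⊕ K) ⊕ (M2 ⊕ K) = M1 ⊕ M2 — the shared key cancels under XOR.
233 ^ 248 =  17
228 ^ 220 =  56
150 ^ 122 = 236
208 ^  20 = 196
101 ^  94 =  59
177 ^  38 = 151
 43 ^ 208 = 251
 78 ^ 207 = 129
185 ^ 240 =  73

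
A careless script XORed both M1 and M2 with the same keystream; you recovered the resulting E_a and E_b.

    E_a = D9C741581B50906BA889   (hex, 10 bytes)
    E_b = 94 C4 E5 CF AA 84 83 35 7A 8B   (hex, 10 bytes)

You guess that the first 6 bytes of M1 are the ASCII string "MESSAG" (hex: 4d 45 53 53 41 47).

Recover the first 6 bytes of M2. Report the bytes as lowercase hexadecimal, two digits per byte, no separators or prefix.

0046f7c4f093

First, E_a ⊕ E_b = (M1 ⊕ K) ⊕ (M2 ⊕ K) = M1 ⊕ M2, so the key drops out. Then M2 = (M1 ⊕ M2) ⊕ M1 over the first 6 bytes.
byte 0: (d9 ^ 94) ^ 4d = 4d ^ 4d = 00
byte 1: (c7 ^ c4) ^ 45 = 03 ^ 45 = 46
byte 2: (41 ^ e5) ^ 53 = a4 ^ 53 = f7
byte 3: (58 ^ cf) ^ 53 = 97 ^ 53 = c4
byte 4: (1b ^ aa) ^ 41 = b1 ^ 41 = f0
byte 5: (50 ^ 84) ^ 47 = d4 ^ 47 = 93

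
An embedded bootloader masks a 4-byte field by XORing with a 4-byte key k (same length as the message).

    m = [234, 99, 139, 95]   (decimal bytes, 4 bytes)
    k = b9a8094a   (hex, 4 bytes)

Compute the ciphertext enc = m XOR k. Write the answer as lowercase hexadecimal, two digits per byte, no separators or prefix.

ea ^ b9 = 53
63 ^ a8 = cb
8b ^ 09 = 82
5f ^ 4a = 15

53cb8215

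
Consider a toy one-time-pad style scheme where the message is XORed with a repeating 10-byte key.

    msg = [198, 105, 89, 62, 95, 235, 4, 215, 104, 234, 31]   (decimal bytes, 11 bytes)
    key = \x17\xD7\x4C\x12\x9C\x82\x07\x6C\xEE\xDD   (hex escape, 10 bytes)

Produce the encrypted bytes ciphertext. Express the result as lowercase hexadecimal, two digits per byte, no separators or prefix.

The 10-byte key repeats, so the effective keystream is 17 d7 4c 12 9c 82 07 6c ee dd 17.
byte 0: 11000110 ^ 00010111 = 11010001
byte 1: 01101001 ^ 11010111 = 10111110
byte 2: 01011001 ^ 01001100 = 00010101
byte 3: 00111110 ^ 00010010 = 00101100
byte 4: 01011111 ^ 10011100 = 11000011
byte 5: 11101011 ^ 10000010 = 01101001
byte 6: 00000100 ^ 00000111 = 00000011
byte 7: 11010111 ^ 01101100 = 10111011
byte 8: 01101000 ^ 11101110 = 10000110
byte 9: 11101010 ^ 11011101 = 00110111
byte 10: 00011111 ^ 00010111 = 00001000

d1be152cc36903bb863708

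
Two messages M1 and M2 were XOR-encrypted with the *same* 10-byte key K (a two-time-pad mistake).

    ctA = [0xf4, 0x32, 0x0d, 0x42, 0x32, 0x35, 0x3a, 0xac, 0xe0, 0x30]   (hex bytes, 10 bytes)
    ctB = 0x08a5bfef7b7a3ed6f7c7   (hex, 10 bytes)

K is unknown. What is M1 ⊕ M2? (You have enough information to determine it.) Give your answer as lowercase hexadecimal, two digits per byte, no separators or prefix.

ctA ⊕ ctB = (M1 ⊕ K) ⊕ (M2 ⊕ K) = M1 ⊕ M2 — the shared key cancels under XOR.
f4 xor 08 = fc
32 xor a5 = 97
0d xor bf = b2
42 xor ef = ad
32 xor 7b = 49
35 xor 7a = 4f
3a xor 3e = 04
ac xor d6 = 7a
e0 xor f7 = 17
30 xor c7 = f7

fc97b2ad494f047a17f7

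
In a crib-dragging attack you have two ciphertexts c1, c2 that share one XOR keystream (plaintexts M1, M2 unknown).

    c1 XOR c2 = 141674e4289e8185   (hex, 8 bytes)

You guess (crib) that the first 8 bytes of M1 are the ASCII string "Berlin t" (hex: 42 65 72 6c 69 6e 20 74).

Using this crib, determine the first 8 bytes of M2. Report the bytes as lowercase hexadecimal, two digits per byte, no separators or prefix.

Since c1 ⊕ c2 = M1 ⊕ M2, XORing with the guessed M1 bytes yields the corresponding M2 bytes: M2 = (c1 ⊕ c2) ⊕ M1.
byte 0: 00010100 xor 01000010 = 01010110
byte 1: 00010110 xor 01100101 = 01110011
byte 2: 01110100 xor 01110010 = 00000110
byte 3: 11100100 xor 01101100 = 10001000
byte 4: 00101000 xor 01101001 = 01000001
byte 5: 10011110 xor 01101110 = 11110000
byte 6: 10000001 xor 00100000 = 10100001
byte 7: 10000101 xor 01110100 = 11110001

5673068841f0a1f1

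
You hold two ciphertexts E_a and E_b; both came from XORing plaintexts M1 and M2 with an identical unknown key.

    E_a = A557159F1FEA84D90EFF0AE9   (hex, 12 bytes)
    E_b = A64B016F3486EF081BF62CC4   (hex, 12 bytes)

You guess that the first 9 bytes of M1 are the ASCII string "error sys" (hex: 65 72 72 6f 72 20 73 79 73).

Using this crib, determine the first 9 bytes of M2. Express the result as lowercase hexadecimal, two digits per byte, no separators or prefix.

First, E_a ⊕ E_b = (M1 ⊕ K) ⊕ (M2 ⊕ K) = M1 ⊕ M2, so the key drops out. Then M2 = (M1 ⊕ M2) ⊕ M1 over the first 9 bytes.
byte 0: (a5 xor a6) xor 65 = 03 xor 65 = 66
byte 1: (57 xor 4b) xor 72 = 1c xor 72 = 6e
byte 2: (15 xor 01) xor 72 = 14 xor 72 = 66
byte 3: (9f xor 6f) xor 6f = f0 xor 6f = 9f
byte 4: (1f xor 34) xor 72 = 2b xor 72 = 59
byte 5: (ea xor 86) xor 20 = 6c xor 20 = 4c
byte 6: (84 xor ef) xor 73 = 6b xor 73 = 18
byte 7: (d9 xor 08) xor 79 = d1 xor 79 = a8
byte 8: (0e xor 1b) xor 73 = 15 xor 73 = 66

666e669f594c18a866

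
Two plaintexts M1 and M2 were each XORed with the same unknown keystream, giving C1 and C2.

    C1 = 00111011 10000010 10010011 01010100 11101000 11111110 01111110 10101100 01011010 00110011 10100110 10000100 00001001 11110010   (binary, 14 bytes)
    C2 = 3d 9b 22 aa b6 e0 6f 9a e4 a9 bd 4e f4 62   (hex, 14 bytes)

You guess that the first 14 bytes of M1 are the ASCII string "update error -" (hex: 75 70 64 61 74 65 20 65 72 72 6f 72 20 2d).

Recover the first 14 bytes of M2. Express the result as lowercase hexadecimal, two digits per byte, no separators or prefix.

First, C1 ⊕ C2 = (M1 ⊕ K) ⊕ (M2 ⊕ K) = M1 ⊕ M2, so the key drops out. Then M2 = (M1 ⊕ M2) ⊕ M1 over the first 14 bytes.
byte 0: (3b xor 3d) xor 75 = 06 xor 75 = 73
byte 1: (82 xor 9b) xor 70 = 19 xor 70 = 69
byte 2: (93 xor 22) xor 64 = b1 xor 64 = d5
byte 3: (54 xor aa) xor 61 = fe xor 61 = 9f
byte 4: (e8 xor b6) xor 74 = 5e xor 74 = 2a
byte 5: (fe xor e0) xor 65 = 1e xor 65 = 7b
byte 6: (7e xor 6f) xor 20 = 11 xor 20 = 31
byte 7: (ac xor 9a) xor 65 = 36 xor 65 = 53
byte 8: (5a xor e4) xor 72 = be xor 72 = cc
byte 9: (33 xor a9) xor 72 = 9a xor 72 = e8
byte 10: (a6 xor bd) xor 6f = 1b xor 6f = 74
byte 11: (84 xor 4e) xor 72 = ca xor 72 = b8
byte 12: (09 xor f4) xor 20 = fd xor 20 = dd
byte 13: (f2 xor 62) xor 2d = 90 xor 2d = bd

7369d59f2a7b3153cce874b8ddbd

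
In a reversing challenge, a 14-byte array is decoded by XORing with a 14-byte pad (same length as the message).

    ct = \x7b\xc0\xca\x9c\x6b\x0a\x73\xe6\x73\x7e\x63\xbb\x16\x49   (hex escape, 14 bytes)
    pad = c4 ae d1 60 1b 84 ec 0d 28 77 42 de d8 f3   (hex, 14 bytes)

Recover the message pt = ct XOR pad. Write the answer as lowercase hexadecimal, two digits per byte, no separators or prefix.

7b ⊕ c4 = bf
c0 ⊕ ae = 6e
ca ⊕ d1 = 1b
9c ⊕ 60 = fc
6b ⊕ 1b = 70
0a ⊕ 84 = 8e
73 ⊕ ec = 9f
e6 ⊕ 0d = eb
73 ⊕ 28 = 5b
7e ⊕ 77 = 09
63 ⊕ 42 = 21
bb ⊕ de = 65
16 ⊕ d8 = ce
49 ⊕ f3 = ba

bf6e1bfc708e9feb5b092165ceba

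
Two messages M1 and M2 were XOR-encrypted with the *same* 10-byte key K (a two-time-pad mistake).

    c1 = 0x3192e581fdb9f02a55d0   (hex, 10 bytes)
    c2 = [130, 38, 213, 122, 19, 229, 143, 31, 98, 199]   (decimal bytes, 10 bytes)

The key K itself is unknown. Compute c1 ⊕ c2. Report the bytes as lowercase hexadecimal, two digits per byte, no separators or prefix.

b3b430fbee5c7f353717

c1 ⊕ c2 = (M1 ⊕ K) ⊕ (M2 ⊕ K) = M1 ⊕ M2 — the shared key cancels under XOR.
byte 0: 31 xor 82 = b3
byte 1: 92 xor 26 = b4
byte 2: e5 xor d5 = 30
byte 3: 81 xor 7a = fb
byte 4: fd xor 13 = ee
byte 5: b9 xor e5 = 5c
byte 6: f0 xor 8f = 7f
byte 7: 2a xor 1f = 35
byte 8: 55 xor 62 = 37
byte 9: d0 xor c7 = 17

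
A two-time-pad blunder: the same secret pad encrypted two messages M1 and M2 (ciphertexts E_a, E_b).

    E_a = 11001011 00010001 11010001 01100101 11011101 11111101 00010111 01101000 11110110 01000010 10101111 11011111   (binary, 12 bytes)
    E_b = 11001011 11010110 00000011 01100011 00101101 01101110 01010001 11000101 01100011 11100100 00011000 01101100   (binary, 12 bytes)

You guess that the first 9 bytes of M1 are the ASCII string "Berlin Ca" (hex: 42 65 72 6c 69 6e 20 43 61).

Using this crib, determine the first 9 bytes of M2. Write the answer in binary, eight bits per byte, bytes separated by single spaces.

First, E_a ⊕ E_b = (M1 ⊕ K) ⊕ (M2 ⊕ K) = M1 ⊕ M2, so the key drops out. Then M2 = (M1 ⊕ M2) ⊕ M1 over the first 9 bytes.
byte 0: (cb XOR cb) XOR 42 = 00 XOR 42 = 42
byte 1: (11 XOR d6) XOR 65 = c7 XOR 65 = a2
byte 2: (d1 XOR 03) XOR 72 = d2 XOR 72 = a0
byte 3: (65 XOR 63) XOR 6c = 06 XOR 6c = 6a
byte 4: (dd XOR 2d) XOR 69 = f0 XOR 69 = 99
byte 5: (fd XOR 6e) XOR 6e = 93 XOR 6e = fd
byte 6: (17 XOR 51) XOR 20 = 46 XOR 20 = 66
byte 7: (68 XOR c5) XOR 43 = ad XOR 43 = ee
byte 8: (f6 XOR 63) XOR 61 = 95 XOR 61 = f4

01000010 10100010 10100000 01101010 10011001 11111101 01100110 11101110 11110100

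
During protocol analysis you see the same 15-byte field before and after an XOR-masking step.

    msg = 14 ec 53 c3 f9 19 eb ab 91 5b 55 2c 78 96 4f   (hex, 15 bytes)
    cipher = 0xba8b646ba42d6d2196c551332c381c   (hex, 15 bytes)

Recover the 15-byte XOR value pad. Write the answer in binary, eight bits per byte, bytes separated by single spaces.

Since cipher = msg ⊕ pad, XORing both sides with msg gives pad = msg ⊕ cipher.
14 ^ ba = ae
ec ^ 8b = 67
53 ^ 64 = 37
c3 ^ 6b = a8
f9 ^ a4 = 5d
19 ^ 2d = 34
eb ^ 6d = 86
ab ^ 21 = 8a
91 ^ 96 = 07
5b ^ c5 = 9e
55 ^ 51 = 04
2c ^ 33 = 1f
78 ^ 2c = 54
96 ^ 38 = ae
4f ^ 1c = 53

10101110 01100111 00110111 10101000 01011101 00110100 10000110 10001010 00000111 10011110 00000100 00011111 01010100 10101110 01010011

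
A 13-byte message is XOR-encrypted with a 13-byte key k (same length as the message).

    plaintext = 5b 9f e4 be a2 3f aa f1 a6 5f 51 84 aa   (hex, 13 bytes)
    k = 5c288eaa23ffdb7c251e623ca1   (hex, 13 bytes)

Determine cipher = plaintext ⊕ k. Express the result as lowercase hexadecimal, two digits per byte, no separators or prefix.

07b76a1481c0718d834133b80b

XOR is its own inverse, so applying the key byte-wise gives the result directly.
01011011 xor 01011100 = 00000111
10011111 xor 00101000 = 10110111
11100100 xor 10001110 = 01101010
10111110 xor 10101010 = 00010100
10100010 xor 00100011 = 10000001
00111111 xor 11111111 = 11000000
10101010 xor 11011011 = 01110001
11110001 xor 01111100 = 10001101
10100110 xor 00100101 = 10000011
01011111 xor 00011110 = 01000001
01010001 xor 01100010 = 00110011
10000100 xor 00111100 = 10111000
10101010 xor 10100001 = 00001011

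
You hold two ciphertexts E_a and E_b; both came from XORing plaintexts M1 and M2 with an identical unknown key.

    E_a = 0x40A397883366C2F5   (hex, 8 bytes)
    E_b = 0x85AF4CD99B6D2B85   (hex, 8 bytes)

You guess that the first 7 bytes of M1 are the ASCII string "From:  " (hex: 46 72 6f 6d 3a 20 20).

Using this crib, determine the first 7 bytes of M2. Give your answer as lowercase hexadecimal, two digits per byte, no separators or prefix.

First, E_a ⊕ E_b = (M1 ⊕ K) ⊕ (M2 ⊕ K) = M1 ⊕ M2, so the key drops out. Then M2 = (M1 ⊕ M2) ⊕ M1 over the first 7 bytes.
byte 0: (40 xor 85) xor 46 = c5 xor 46 = 83
byte 1: (a3 xor af) xor 72 = 0c xor 72 = 7e
byte 2: (97 xor 4c) xor 6f = db xor 6f = b4
byte 3: (88 xor d9) xor 6d = 51 xor 6d = 3c
byte 4: (33 xor 9b) xor 3a = a8 xor 3a = 92
byte 5: (66 xor 6d) xor 20 = 0b xor 20 = 2b
byte 6: (c2 xor 2b) xor 20 = e9 xor 20 = c9

837eb43c922bc9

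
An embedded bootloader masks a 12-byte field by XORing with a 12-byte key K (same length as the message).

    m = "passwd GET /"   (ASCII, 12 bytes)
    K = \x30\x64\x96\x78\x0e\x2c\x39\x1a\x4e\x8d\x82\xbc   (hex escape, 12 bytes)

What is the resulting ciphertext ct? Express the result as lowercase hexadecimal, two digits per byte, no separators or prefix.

4005e50b7948195d0bd9a293

XOR is its own inverse, so applying the key byte-wise gives the result directly.
byte 0: 112 XOR  48 =  64
byte 1:  97 XOR 100 =   5
byte 2: 115 XOR 150 = 229
byte 3: 115 XOR 120 =  11
byte 4: 119 XOR  14 = 121
byte 5: 100 XOR  44 =  72
byte 6:  32 XOR  57 =  25
byte 7:  71 XOR  26 =  93
byte 8:  69 XOR  78 =  11
byte 9:  84 XOR 141 = 217
byte 10:  32 XOR 130 = 162
byte 11:  47 XOR 188 = 147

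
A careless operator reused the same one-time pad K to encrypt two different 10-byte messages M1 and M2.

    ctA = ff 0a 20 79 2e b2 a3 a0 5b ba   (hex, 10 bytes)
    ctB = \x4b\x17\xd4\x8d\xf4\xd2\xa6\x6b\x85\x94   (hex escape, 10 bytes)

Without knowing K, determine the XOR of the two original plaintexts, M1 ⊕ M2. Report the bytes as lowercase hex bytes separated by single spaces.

ctA ⊕ ctB = (M1 ⊕ K) ⊕ (M2 ⊕ K) = M1 ⊕ M2 — the shared key cancels under XOR.
ff ⊕ 4b = b4
0a ⊕ 17 = 1d
20 ⊕ d4 = f4
79 ⊕ 8d = f4
2e ⊕ f4 = da
b2 ⊕ d2 = 60
a3 ⊕ a6 = 05
a0 ⊕ 6b = cb
5b ⊕ 85 = de
ba ⊕ 94 = 2e

b4 1d f4 f4 da 60 05 cb de 2e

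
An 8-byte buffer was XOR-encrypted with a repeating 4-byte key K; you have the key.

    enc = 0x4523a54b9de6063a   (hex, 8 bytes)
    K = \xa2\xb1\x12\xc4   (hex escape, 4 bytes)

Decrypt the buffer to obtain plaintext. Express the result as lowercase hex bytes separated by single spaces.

e7 92 b7 8f 3f 57 14 fe

The 4-byte key repeats, so the effective keystream is a2 b1 12 c4 a2 b1 12 c4.
byte 0: 45 xor a2 = e7
byte 1: 23 xor b1 = 92
byte 2: a5 xor 12 = b7
byte 3: 4b xor c4 = 8f
byte 4: 9d xor a2 = 3f
byte 5: e6 xor b1 = 57
byte 6: 06 xor 12 = 14
byte 7: 3a xor c4 = fe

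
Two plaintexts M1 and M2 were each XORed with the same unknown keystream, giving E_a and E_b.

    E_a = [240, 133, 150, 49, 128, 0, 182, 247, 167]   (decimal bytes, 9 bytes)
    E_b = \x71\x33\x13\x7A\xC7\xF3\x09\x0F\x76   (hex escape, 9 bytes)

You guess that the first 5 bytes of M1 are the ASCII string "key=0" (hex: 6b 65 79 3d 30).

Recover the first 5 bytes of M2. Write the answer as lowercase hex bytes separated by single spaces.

First, E_a ⊕ E_b = (M1 ⊕ K) ⊕ (M2 ⊕ K) = M1 ⊕ M2, so the key drops out. Then M2 = (M1 ⊕ M2) ⊕ M1 over the first 5 bytes.
byte 0: (f0 xor 71) xor 6b = 81 xor 6b = ea
byte 1: (85 xor 33) xor 65 = b6 xor 65 = d3
byte 2: (96 xor 13) xor 79 = 85 xor 79 = fc
byte 3: (31 xor 7a) xor 3d = 4b xor 3d = 76
byte 4: (80 xor c7) xor 30 = 47 xor 30 = 77

ea d3 fc 76 77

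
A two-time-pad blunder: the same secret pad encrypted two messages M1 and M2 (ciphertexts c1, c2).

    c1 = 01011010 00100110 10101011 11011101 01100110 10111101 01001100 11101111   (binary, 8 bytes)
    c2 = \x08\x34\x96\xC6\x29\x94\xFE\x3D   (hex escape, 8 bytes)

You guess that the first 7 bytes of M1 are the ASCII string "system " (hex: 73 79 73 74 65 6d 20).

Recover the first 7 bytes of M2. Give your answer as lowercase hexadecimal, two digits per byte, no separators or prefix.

First, c1 ⊕ c2 = (M1 ⊕ K) ⊕ (M2 ⊕ K) = M1 ⊕ M2, so the key drops out. Then M2 = (M1 ⊕ M2) ⊕ M1 over the first 7 bytes.
byte 0: (5a ⊕ 08) ⊕ 73 = 52 ⊕ 73 = 21
byte 1: (26 ⊕ 34) ⊕ 79 = 12 ⊕ 79 = 6b
byte 2: (ab ⊕ 96) ⊕ 73 = 3d ⊕ 73 = 4e
byte 3: (dd ⊕ c6) ⊕ 74 = 1b ⊕ 74 = 6f
byte 4: (66 ⊕ 29) ⊕ 65 = 4f ⊕ 65 = 2a
byte 5: (bd ⊕ 94) ⊕ 6d = 29 ⊕ 6d = 44
byte 6: (4c ⊕ fe) ⊕ 20 = b2 ⊕ 20 = 92

216b4e6f2a4492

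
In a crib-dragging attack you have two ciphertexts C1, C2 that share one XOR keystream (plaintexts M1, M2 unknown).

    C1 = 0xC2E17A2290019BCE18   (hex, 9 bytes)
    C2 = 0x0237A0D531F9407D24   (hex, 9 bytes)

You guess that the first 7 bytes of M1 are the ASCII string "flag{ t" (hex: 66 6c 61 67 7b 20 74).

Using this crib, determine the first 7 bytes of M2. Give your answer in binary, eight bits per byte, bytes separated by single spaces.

First, C1 ⊕ C2 = (M1 ⊕ K) ⊕ (M2 ⊕ K) = M1 ⊕ M2, so the key drops out. Then M2 = (M1 ⊕ M2) ⊕ M1 over the first 7 bytes.
byte 0: (c2 XOR 02) XOR 66 = c0 XOR 66 = a6
byte 1: (e1 XOR 37) XOR 6c = d6 XOR 6c = ba
byte 2: (7a XOR a0) XOR 61 = da XOR 61 = bb
byte 3: (22 XOR d5) XOR 67 = f7 XOR 67 = 90
byte 4: (90 XOR 31) XOR 7b = a1 XOR 7b = da
byte 5: (01 XOR f9) XOR 20 = f8 XOR 20 = d8
byte 6: (9b XOR 40) XOR 74 = db XOR 74 = af

10100110 10111010 10111011 10010000 11011010 11011000 10101111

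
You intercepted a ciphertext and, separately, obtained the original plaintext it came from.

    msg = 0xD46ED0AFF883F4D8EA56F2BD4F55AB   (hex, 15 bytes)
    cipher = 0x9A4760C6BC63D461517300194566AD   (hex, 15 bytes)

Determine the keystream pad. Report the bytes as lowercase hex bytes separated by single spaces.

4e 29 b0 69 44 e0 20 b9 bb 25 f2 a4 0a 33 06

Since cipher = msg ⊕ pad, XORing both sides with msg gives pad = msg ⊕ cipher.
d4 ^ 9a = 4e
6e ^ 47 = 29
d0 ^ 60 = b0
af ^ c6 = 69
f8 ^ bc = 44
83 ^ 63 = e0
f4 ^ d4 = 20
d8 ^ 61 = b9
ea ^ 51 = bb
56 ^ 73 = 25
f2 ^ 00 = f2
bd ^ 19 = a4
4f ^ 45 = 0a
55 ^ 66 = 33
ab ^ ad = 06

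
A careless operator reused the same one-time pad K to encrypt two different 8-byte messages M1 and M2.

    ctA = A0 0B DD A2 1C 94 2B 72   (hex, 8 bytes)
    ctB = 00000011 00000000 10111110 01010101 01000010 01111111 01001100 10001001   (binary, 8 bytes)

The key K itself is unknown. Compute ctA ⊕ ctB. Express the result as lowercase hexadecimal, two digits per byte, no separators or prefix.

a30b63f75eeb67fb

ctA ⊕ ctB = (M1 ⊕ K) ⊕ (M2 ⊕ K) = M1 ⊕ M2 — the shared key cancels under XOR.
a0 xor 03 = a3
0b xor 00 = 0b
dd xor be = 63
a2 xor 55 = f7
1c xor 42 = 5e
94 xor 7f = eb
2b xor 4c = 67
72 xor 89 = fb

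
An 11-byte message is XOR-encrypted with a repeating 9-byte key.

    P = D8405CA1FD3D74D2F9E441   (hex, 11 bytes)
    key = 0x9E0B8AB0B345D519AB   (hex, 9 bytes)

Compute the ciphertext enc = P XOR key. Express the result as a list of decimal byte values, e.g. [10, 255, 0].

[70, 75, 214, 17, 78, 120, 161, 203, 82, 122, 74]

The 9-byte key repeats, so the effective keystream is 9e 0b 8a b0 b3 45 d5 19 ab 9e 0b.
byte 0: d8 xor 9e = 46
byte 1: 40 xor 0b = 4b
byte 2: 5c xor 8a = d6
byte 3: a1 xor b0 = 11
byte 4: fd xor b3 = 4e
byte 5: 3d xor 45 = 78
byte 6: 74 xor d5 = a1
byte 7: d2 xor 19 = cb
byte 8: f9 xor ab = 52
byte 9: e4 xor 9e = 7a
byte 10: 41 xor 0b = 4a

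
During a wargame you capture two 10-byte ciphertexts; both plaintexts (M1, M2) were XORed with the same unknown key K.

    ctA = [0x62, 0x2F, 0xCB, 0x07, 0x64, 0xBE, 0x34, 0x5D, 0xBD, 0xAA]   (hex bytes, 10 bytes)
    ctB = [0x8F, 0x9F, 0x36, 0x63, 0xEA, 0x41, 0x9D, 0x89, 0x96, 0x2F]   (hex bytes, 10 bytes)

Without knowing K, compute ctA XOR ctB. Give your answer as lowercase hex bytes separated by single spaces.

ctA ⊕ ctB = (M1 ⊕ K) ⊕ (M2 ⊕ K) = M1 ⊕ M2 — the shared key cancels under XOR.
62 ^ 8f = ed
2f ^ 9f = b0
cb ^ 36 = fd
07 ^ 63 = 64
64 ^ ea = 8e
be ^ 41 = ff
34 ^ 9d = a9
5d ^ 89 = d4
bd ^ 96 = 2b
aa ^ 2f = 85

ed b0 fd 64 8e ff a9 d4 2b 85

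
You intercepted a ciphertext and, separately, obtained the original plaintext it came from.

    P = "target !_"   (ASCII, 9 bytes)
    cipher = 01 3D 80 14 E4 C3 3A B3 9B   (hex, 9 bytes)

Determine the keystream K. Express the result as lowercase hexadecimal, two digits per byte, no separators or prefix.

755cf27381b71a92c4

Since cipher = P ⊕ K, XORing both sides with P gives K = P ⊕ cipher.
byte 0: 74 ^ 01 = 75
byte 1: 61 ^ 3d = 5c
byte 2: 72 ^ 80 = f2
byte 3: 67 ^ 14 = 73
byte 4: 65 ^ e4 = 81
byte 5: 74 ^ c3 = b7
byte 6: 20 ^ 3a = 1a
byte 7: 21 ^ b3 = 92
byte 8: 5f ^ 9b = c4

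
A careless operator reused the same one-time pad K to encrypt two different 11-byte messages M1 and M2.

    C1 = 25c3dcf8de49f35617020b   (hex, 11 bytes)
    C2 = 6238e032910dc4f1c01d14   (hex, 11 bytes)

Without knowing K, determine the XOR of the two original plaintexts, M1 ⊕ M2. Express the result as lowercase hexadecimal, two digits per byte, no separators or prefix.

47fb3cca4f4437a7d71f1f

C1 ⊕ C2 = (M1 ⊕ K) ⊕ (M2 ⊕ K) = M1 ⊕ M2 — the shared key cancels under XOR.
 37 ^  98 =  71
195 ^  56 = 251
220 ^ 224 =  60
248 ^  50 = 202
222 ^ 145 =  79
 73 ^  13 =  68
243 ^ 196 =  55
 86 ^ 241 = 167
 23 ^ 192 = 215
  2 ^  29 =  31
 11 ^  20 =  31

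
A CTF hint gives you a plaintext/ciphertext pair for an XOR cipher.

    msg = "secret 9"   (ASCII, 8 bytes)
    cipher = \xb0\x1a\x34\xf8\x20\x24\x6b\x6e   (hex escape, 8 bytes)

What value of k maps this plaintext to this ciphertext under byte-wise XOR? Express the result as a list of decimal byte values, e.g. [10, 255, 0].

Since cipher = msg ⊕ k, XORing both sides with msg gives k = msg ⊕ cipher.
73 ⊕ b0 = c3
65 ⊕ 1a = 7f
63 ⊕ 34 = 57
72 ⊕ f8 = 8a
65 ⊕ 20 = 45
74 ⊕ 24 = 50
20 ⊕ 6b = 4b
39 ⊕ 6e = 57

[195, 127, 87, 138, 69, 80, 75, 87]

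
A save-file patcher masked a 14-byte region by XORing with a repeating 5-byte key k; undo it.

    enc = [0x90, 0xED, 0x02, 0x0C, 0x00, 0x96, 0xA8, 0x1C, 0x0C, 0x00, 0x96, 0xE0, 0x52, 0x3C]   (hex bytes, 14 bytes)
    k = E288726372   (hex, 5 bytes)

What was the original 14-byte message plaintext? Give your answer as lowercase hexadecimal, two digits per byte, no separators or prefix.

7265706f7274206e6f727468205f

The 5-byte key repeats, so the effective keystream is e2 88 72 63 72 e2 88 72 63 72 e2 88 72 63.
byte 0: 90 xor e2 = 72
byte 1: ed xor 88 = 65
byte 2: 02 xor 72 = 70
byte 3: 0c xor 63 = 6f
byte 4: 00 xor 72 = 72
byte 5: 96 xor e2 = 74
byte 6: a8 xor 88 = 20
byte 7: 1c xor 72 = 6e
byte 8: 0c xor 63 = 6f
byte 9: 00 xor 72 = 72
byte 10: 96 xor e2 = 74
byte 11: e0 xor 88 = 68
byte 12: 52 xor 72 = 20
byte 13: 3c xor 63 = 5f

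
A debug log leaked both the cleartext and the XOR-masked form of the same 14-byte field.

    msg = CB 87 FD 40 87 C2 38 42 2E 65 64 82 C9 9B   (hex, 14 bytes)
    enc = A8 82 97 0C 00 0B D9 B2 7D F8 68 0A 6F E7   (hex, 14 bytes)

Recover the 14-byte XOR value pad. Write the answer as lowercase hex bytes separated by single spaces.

63 05 6a 4c 87 c9 e1 f0 53 9d 0c 88 a6 7c

Since enc = msg ⊕ pad, XORing both sides with msg gives pad = msg ⊕ enc.
11001011 XOR 10101000 = 01100011
10000111 XOR 10000010 = 00000101
11111101 XOR 10010111 = 01101010
01000000 XOR 00001100 = 01001100
10000111 XOR 00000000 = 10000111
11000010 XOR 00001011 = 11001001
00111000 XOR 11011001 = 11100001
01000010 XOR 10110010 = 11110000
00101110 XOR 01111101 = 01010011
01100101 XOR 11111000 = 10011101
01100100 XOR 01101000 = 00001100
10000010 XOR 00001010 = 10001000
11001001 XOR 01101111 = 10100110
10011011 XOR 11100111 = 01111100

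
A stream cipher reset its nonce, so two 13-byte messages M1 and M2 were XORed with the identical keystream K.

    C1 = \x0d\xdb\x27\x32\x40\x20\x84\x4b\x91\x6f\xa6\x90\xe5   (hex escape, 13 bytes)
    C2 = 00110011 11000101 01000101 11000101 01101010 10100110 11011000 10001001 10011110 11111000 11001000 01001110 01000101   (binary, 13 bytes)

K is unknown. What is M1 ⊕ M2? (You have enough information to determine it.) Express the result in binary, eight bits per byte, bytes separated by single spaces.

C1 ⊕ C2 = (M1 ⊕ K) ⊕ (M2 ⊕ K) = M1 ⊕ M2 — the shared key cancels under XOR.
 13 ^  51 =  62
219 ^ 197 =  30
 39 ^  69 =  98
 50 ^ 197 = 247
 64 ^ 106 =  42
 32 ^ 166 = 134
132 ^ 216 =  92
 75 ^ 137 = 194
145 ^ 158 =  15
111 ^ 248 = 151
166 ^ 200 = 110
144 ^  78 = 222
229 ^  69 = 160

00111110 00011110 01100010 11110111 00101010 10000110 01011100 11000010 00001111 10010111 01101110 11011110 10100000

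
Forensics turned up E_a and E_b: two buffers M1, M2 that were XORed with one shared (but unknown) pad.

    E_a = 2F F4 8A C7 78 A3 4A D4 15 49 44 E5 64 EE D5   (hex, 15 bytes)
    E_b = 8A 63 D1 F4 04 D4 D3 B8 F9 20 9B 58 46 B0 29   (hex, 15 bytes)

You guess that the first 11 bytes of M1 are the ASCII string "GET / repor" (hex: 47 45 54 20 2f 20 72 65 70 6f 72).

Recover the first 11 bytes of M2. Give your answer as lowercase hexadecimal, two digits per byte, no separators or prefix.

e2d20f135357eb099c06ad

First, E_a ⊕ E_b = (M1 ⊕ K) ⊕ (M2 ⊕ K) = M1 ⊕ M2, so the key drops out. Then M2 = (M1 ⊕ M2) ⊕ M1 over the first 11 bytes.
byte 0: (2f xor 8a) xor 47 = a5 xor 47 = e2
byte 1: (f4 xor 63) xor 45 = 97 xor 45 = d2
byte 2: (8a xor d1) xor 54 = 5b xor 54 = 0f
byte 3: (c7 xor f4) xor 20 = 33 xor 20 = 13
byte 4: (78 xor 04) xor 2f = 7c xor 2f = 53
byte 5: (a3 xor d4) xor 20 = 77 xor 20 = 57
byte 6: (4a xor d3) xor 72 = 99 xor 72 = eb
byte 7: (d4 xor b8) xor 65 = 6c xor 65 = 09
byte 8: (15 xor f9) xor 70 = ec xor 70 = 9c
byte 9: (49 xor 20) xor 6f = 69 xor 6f = 06
byte 10: (44 xor 9b) xor 72 = df xor 72 = ad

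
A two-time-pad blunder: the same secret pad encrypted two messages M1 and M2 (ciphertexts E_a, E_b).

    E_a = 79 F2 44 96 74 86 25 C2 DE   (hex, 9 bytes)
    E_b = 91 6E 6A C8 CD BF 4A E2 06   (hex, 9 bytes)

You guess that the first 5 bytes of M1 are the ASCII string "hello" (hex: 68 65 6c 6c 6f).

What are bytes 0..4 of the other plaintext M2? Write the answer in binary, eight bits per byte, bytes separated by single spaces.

First, E_a ⊕ E_b = (M1 ⊕ K) ⊕ (M2 ⊕ K) = M1 ⊕ M2, so the key drops out. Then M2 = (M1 ⊕ M2) ⊕ M1 over the first 5 bytes.
byte 0: (79 ⊕ 91) ⊕ 68 = e8 ⊕ 68 = 80
byte 1: (f2 ⊕ 6e) ⊕ 65 = 9c ⊕ 65 = f9
byte 2: (44 ⊕ 6a) ⊕ 6c = 2e ⊕ 6c = 42
byte 3: (96 ⊕ c8) ⊕ 6c = 5e ⊕ 6c = 32
byte 4: (74 ⊕ cd) ⊕ 6f = b9 ⊕ 6f = d6

10000000 11111001 01000010 00110010 11010110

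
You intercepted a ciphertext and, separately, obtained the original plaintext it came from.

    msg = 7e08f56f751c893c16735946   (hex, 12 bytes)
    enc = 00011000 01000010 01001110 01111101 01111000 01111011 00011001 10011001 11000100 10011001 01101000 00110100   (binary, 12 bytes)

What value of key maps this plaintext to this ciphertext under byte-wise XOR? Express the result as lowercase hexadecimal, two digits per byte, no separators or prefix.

664abb120d6790a5d2ea3172

Since enc = msg ⊕ key, XORing both sides with msg gives key = msg ⊕ enc.
01111110 ^ 00011000 = 01100110
00001000 ^ 01000010 = 01001010
11110101 ^ 01001110 = 10111011
01101111 ^ 01111101 = 00010010
01110101 ^ 01111000 = 00001101
00011100 ^ 01111011 = 01100111
10001001 ^ 00011001 = 10010000
00111100 ^ 10011001 = 10100101
00010110 ^ 11000100 = 11010010
01110011 ^ 10011001 = 11101010
01011001 ^ 01101000 = 00110001
01000110 ^ 00110100 = 01110010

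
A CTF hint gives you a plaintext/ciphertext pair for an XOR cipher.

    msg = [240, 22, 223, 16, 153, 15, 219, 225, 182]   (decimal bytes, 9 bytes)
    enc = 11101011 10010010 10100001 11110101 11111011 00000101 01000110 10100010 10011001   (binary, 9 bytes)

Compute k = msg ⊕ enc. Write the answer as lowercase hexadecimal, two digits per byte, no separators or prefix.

1b847ee5620a9d432f

Since enc = msg ⊕ k, XORing both sides with msg gives k = msg ⊕ enc.
byte 0: f0 ^ eb = 1b
byte 1: 16 ^ 92 = 84
byte 2: df ^ a1 = 7e
byte 3: 10 ^ f5 = e5
byte 4: 99 ^ fb = 62
byte 5: 0f ^ 05 = 0a
byte 6: db ^ 46 = 9d
byte 7: e1 ^ a2 = 43
byte 8: b6 ^ 99 = 2f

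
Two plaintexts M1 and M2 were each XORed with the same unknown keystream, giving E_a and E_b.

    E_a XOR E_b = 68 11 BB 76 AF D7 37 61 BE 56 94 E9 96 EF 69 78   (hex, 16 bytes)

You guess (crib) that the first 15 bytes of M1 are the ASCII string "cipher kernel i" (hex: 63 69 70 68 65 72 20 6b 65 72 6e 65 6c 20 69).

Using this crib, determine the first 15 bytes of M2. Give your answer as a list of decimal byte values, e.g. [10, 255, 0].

Since E_a ⊕ E_b = M1 ⊕ M2, XORing with the guessed M1 bytes yields the corresponding M2 bytes: M2 = (E_a ⊕ E_b) ⊕ M1.
01101000 xor 01100011 = 00001011
00010001 xor 01101001 = 01111000
10111011 xor 01110000 = 11001011
01110110 xor 01101000 = 00011110
10101111 xor 01100101 = 11001010
11010111 xor 01110010 = 10100101
00110111 xor 00100000 = 00010111
01100001 xor 01101011 = 00001010
10111110 xor 01100101 = 11011011
01010110 xor 01110010 = 00100100
10010100 xor 01101110 = 11111010
11101001 xor 01100101 = 10001100
10010110 xor 01101100 = 11111010
11101111 xor 00100000 = 11001111
01101001 xor 01101001 = 00000000

[11, 120, 203, 30, 202, 165, 23, 10, 219, 36, 250, 140, 250, 207, 0]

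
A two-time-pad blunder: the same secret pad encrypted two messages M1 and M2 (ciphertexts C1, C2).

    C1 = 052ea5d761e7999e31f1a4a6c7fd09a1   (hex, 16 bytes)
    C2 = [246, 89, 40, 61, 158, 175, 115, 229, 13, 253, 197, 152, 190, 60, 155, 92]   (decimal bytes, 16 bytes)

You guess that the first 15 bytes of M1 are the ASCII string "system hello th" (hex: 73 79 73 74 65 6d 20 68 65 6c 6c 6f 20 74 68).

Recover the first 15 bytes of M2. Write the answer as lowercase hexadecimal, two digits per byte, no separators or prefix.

First, C1 ⊕ C2 = (M1 ⊕ K) ⊕ (M2 ⊕ K) = M1 ⊕ M2, so the key drops out. Then M2 = (M1 ⊕ M2) ⊕ M1 over the first 15 bytes.
byte 0: (05 xor f6) xor 73 = f3 xor 73 = 80
byte 1: (2e xor 59) xor 79 = 77 xor 79 = 0e
byte 2: (a5 xor 28) xor 73 = 8d xor 73 = fe
byte 3: (d7 xor 3d) xor 74 = ea xor 74 = 9e
byte 4: (61 xor 9e) xor 65 = ff xor 65 = 9a
byte 5: (e7 xor af) xor 6d = 48 xor 6d = 25
byte 6: (99 xor 73) xor 20 = ea xor 20 = ca
byte 7: (9e xor e5) xor 68 = 7b xor 68 = 13
byte 8: (31 xor 0d) xor 65 = 3c xor 65 = 59
byte 9: (f1 xor fd) xor 6c = 0c xor 6c = 60
byte 10: (a4 xor c5) xor 6c = 61 xor 6c = 0d
byte 11: (a6 xor 98) xor 6f = 3e xor 6f = 51
byte 12: (c7 xor be) xor 20 = 79 xor 20 = 59
byte 13: (fd xor 3c) xor 74 = c1 xor 74 = b5
byte 14: (09 xor 9b) xor 68 = 92 xor 68 = fa

800efe9e9a25ca1359600d5159b5fa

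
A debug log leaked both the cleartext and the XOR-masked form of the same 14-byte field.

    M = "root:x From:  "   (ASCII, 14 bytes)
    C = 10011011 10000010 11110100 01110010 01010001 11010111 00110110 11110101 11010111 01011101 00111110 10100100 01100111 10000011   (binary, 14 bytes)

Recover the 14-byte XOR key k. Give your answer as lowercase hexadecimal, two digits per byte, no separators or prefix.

e9ed9b066baf16b3a532539e47a3

Since C = M ⊕ k, XORing both sides with M gives k = M ⊕ C.
72 xor 9b = e9
6f xor 82 = ed
6f xor f4 = 9b
74 xor 72 = 06
3a xor 51 = 6b
78 xor d7 = af
20 xor 36 = 16
46 xor f5 = b3
72 xor d7 = a5
6f xor 5d = 32
6d xor 3e = 53
3a xor a4 = 9e
20 xor 67 = 47
20 xor 83 = a3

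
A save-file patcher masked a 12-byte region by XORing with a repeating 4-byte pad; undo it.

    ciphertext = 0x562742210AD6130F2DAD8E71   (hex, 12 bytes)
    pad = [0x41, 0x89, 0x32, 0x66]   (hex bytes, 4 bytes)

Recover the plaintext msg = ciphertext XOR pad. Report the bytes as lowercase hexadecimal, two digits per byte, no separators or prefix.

The 4-byte key repeats, so the effective keystream is 41 89 32 66 41 89 32 66 41 89 32 66.
byte 0: 01010110 ⊕ 01000001 = 00010111
byte 1: 00100111 ⊕ 10001001 = 10101110
byte 2: 01000010 ⊕ 00110010 = 01110000
byte 3: 00100001 ⊕ 01100110 = 01000111
byte 4: 00001010 ⊕ 01000001 = 01001011
byte 5: 11010110 ⊕ 10001001 = 01011111
byte 6: 00010011 ⊕ 00110010 = 00100001
byte 7: 00001111 ⊕ 01100110 = 01101001
byte 8: 00101101 ⊕ 01000001 = 01101100
byte 9: 10101101 ⊕ 10001001 = 00100100
byte 10: 10001110 ⊕ 00110010 = 10111100
byte 11: 01110001 ⊕ 01100110 = 00010111

17ae70474b5f21696c24bc17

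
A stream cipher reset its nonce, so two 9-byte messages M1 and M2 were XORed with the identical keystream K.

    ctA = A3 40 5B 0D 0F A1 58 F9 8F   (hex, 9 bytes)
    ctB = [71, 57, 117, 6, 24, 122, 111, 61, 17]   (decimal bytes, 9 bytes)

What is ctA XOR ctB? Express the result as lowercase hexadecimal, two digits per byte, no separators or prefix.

ctA ⊕ ctB = (M1 ⊕ K) ⊕ (M2 ⊕ K) = M1 ⊕ M2 — the shared key cancels under XOR.
a3 ^ 47 = e4
40 ^ 39 = 79
5b ^ 75 = 2e
0d ^ 06 = 0b
0f ^ 18 = 17
a1 ^ 7a = db
58 ^ 6f = 37
f9 ^ 3d = c4
8f ^ 11 = 9e

e4792e0b17db37c49e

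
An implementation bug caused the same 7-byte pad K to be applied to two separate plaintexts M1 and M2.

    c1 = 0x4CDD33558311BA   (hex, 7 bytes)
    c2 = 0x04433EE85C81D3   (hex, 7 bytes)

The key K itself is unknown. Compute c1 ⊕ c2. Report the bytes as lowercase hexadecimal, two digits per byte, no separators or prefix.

489e0dbddf9069

c1 ⊕ c2 = (M1 ⊕ K) ⊕ (M2 ⊕ K) = M1 ⊕ M2 — the shared key cancels under XOR.
byte 0: 4c ^ 04 = 48
byte 1: dd ^ 43 = 9e
byte 2: 33 ^ 3e = 0d
byte 3: 55 ^ e8 = bd
byte 4: 83 ^ 5c = df
byte 5: 11 ^ 81 = 90
byte 6: ba ^ d3 = 69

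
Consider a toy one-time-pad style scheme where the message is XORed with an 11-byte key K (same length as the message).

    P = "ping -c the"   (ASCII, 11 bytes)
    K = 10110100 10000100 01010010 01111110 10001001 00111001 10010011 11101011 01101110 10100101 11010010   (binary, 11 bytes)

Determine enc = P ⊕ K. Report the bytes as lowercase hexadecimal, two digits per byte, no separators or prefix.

c4ed3c19a914f0cb1acdb7

byte 0: 01110000 xor 10110100 = 11000100
byte 1: 01101001 xor 10000100 = 11101101
byte 2: 01101110 xor 01010010 = 00111100
byte 3: 01100111 xor 01111110 = 00011001
byte 4: 00100000 xor 10001001 = 10101001
byte 5: 00101101 xor 00111001 = 00010100
byte 6: 01100011 xor 10010011 = 11110000
byte 7: 00100000 xor 11101011 = 11001011
byte 8: 01110100 xor 01101110 = 00011010
byte 9: 01101000 xor 10100101 = 11001101
byte 10: 01100101 xor 11010010 = 10110111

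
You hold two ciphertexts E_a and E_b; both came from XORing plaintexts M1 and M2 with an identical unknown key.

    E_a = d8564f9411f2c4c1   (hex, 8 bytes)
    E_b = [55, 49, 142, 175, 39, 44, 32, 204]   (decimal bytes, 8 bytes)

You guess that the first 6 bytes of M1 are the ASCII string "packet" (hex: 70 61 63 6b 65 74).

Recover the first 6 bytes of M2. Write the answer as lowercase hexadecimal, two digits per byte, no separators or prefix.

First, E_a ⊕ E_b = (M1 ⊕ K) ⊕ (M2 ⊕ K) = M1 ⊕ M2, so the key drops out. Then M2 = (M1 ⊕ M2) ⊕ M1 over the first 6 bytes.
byte 0: (d8 xor 37) xor 70 = ef xor 70 = 9f
byte 1: (56 xor 31) xor 61 = 67 xor 61 = 06
byte 2: (4f xor 8e) xor 63 = c1 xor 63 = a2
byte 3: (94 xor af) xor 6b = 3b xor 6b = 50
byte 4: (11 xor 27) xor 65 = 36 xor 65 = 53
byte 5: (f2 xor 2c) xor 74 = de xor 74 = aa

9f06a25053aa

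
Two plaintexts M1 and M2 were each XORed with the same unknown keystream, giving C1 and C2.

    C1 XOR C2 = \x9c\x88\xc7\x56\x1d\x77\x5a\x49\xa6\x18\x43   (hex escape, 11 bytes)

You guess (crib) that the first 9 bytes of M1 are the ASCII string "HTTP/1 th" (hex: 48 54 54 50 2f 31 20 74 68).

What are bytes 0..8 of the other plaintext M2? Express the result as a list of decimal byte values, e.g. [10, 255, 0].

Since C1 ⊕ C2 = M1 ⊕ M2, XORing with the guessed M1 bytes yields the corresponding M2 bytes: M2 = (C1 ⊕ C2) ⊕ M1.
byte 0: 9c ^ 48 = d4
byte 1: 88 ^ 54 = dc
byte 2: c7 ^ 54 = 93
byte 3: 56 ^ 50 = 06
byte 4: 1d ^ 2f = 32
byte 5: 77 ^ 31 = 46
byte 6: 5a ^ 20 = 7a
byte 7: 49 ^ 74 = 3d
byte 8: a6 ^ 68 = ce

[212, 220, 147, 6, 50, 70, 122, 61, 206]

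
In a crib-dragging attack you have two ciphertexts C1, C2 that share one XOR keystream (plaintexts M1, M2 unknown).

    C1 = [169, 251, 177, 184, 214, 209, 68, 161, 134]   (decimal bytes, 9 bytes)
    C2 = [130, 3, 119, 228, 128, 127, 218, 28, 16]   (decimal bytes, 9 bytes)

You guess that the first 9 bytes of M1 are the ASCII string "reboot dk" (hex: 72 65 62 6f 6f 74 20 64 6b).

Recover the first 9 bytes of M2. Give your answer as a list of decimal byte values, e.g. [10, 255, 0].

[89, 157, 164, 51, 57, 218, 190, 217, 253]

First, C1 ⊕ C2 = (M1 ⊕ K) ⊕ (M2 ⊕ K) = M1 ⊕ M2, so the key drops out. Then M2 = (M1 ⊕ M2) ⊕ M1 over the first 9 bytes.
byte 0: (a9 XOR 82) XOR 72 = 2b XOR 72 = 59
byte 1: (fb XOR 03) XOR 65 = f8 XOR 65 = 9d
byte 2: (b1 XOR 77) XOR 62 = c6 XOR 62 = a4
byte 3: (b8 XOR e4) XOR 6f = 5c XOR 6f = 33
byte 4: (d6 XOR 80) XOR 6f = 56 XOR 6f = 39
byte 5: (d1 XOR 7f) XOR 74 = ae XOR 74 = da
byte 6: (44 XOR da) XOR 20 = 9e XOR 20 = be
byte 7: (a1 XOR 1c) XOR 64 = bd XOR 64 = d9
byte 8: (86 XOR 10) XOR 6b = 96 XOR 6b = fd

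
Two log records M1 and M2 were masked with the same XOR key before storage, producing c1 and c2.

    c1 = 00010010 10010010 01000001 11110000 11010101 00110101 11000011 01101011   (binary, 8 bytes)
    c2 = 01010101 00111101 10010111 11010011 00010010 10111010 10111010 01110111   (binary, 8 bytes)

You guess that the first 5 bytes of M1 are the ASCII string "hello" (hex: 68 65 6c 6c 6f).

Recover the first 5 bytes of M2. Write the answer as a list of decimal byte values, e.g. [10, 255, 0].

[47, 202, 186, 79, 168]

First, c1 ⊕ c2 = (M1 ⊕ K) ⊕ (M2 ⊕ K) = M1 ⊕ M2, so the key drops out. Then M2 = (M1 ⊕ M2) ⊕ M1 over the first 5 bytes.
byte 0: (12 ^ 55) ^ 68 = 47 ^ 68 = 2f
byte 1: (92 ^ 3d) ^ 65 = af ^ 65 = ca
byte 2: (41 ^ 97) ^ 6c = d6 ^ 6c = ba
byte 3: (f0 ^ d3) ^ 6c = 23 ^ 6c = 4f
byte 4: (d5 ^ 12) ^ 6f = c7 ^ 6f = a8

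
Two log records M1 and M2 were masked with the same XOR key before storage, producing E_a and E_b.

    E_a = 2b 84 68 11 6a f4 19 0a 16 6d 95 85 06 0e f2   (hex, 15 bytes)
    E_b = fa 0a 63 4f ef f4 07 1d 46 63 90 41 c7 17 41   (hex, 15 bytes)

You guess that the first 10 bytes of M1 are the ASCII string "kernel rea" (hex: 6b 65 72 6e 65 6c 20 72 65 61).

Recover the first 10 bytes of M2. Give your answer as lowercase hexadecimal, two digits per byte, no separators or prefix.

baeb7930e06c3e65356f

First, E_a ⊕ E_b = (M1 ⊕ K) ⊕ (M2 ⊕ K) = M1 ⊕ M2, so the key drops out. Then M2 = (M1 ⊕ M2) ⊕ M1 over the first 10 bytes.
byte 0: (2b ⊕ fa) ⊕ 6b = d1 ⊕ 6b = ba
byte 1: (84 ⊕ 0a) ⊕ 65 = 8e ⊕ 65 = eb
byte 2: (68 ⊕ 63) ⊕ 72 = 0b ⊕ 72 = 79
byte 3: (11 ⊕ 4f) ⊕ 6e = 5e ⊕ 6e = 30
byte 4: (6a ⊕ ef) ⊕ 65 = 85 ⊕ 65 = e0
byte 5: (f4 ⊕ f4) ⊕ 6c = 00 ⊕ 6c = 6c
byte 6: (19 ⊕ 07) ⊕ 20 = 1e ⊕ 20 = 3e
byte 7: (0a ⊕ 1d) ⊕ 72 = 17 ⊕ 72 = 65
byte 8: (16 ⊕ 46) ⊕ 65 = 50 ⊕ 65 = 35
byte 9: (6d ⊕ 63) ⊕ 61 = 0e ⊕ 61 = 6f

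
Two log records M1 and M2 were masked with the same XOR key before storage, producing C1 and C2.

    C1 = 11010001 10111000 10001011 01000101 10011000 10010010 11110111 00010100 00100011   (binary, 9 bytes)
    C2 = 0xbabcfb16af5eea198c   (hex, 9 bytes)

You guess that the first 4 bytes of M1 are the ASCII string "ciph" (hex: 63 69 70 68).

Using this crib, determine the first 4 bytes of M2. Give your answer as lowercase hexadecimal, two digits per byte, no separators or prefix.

First, C1 ⊕ C2 = (M1 ⊕ K) ⊕ (M2 ⊕ K) = M1 ⊕ M2, so the key drops out. Then M2 = (M1 ⊕ M2) ⊕ M1 over the first 4 bytes.
byte 0: (d1 ⊕ ba) ⊕ 63 = 6b ⊕ 63 = 08
byte 1: (b8 ⊕ bc) ⊕ 69 = 04 ⊕ 69 = 6d
byte 2: (8b ⊕ fb) ⊕ 70 = 70 ⊕ 70 = 00
byte 3: (45 ⊕ 16) ⊕ 68 = 53 ⊕ 68 = 3b

086d003b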